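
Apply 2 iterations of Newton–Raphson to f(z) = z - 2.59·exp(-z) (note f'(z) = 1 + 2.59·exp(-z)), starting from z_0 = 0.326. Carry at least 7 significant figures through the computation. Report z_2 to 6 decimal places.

0.972816

Newton update: z ← z − f(z)/f'(z).
z_0 = 0.326000: f = -1.543475, f' = 2.869475 → z_1 = 0.326000 - (-1.543475)/(2.869475) = 0.863895
z_1 = 0.863895: f = -0.227835, f' = 2.091730 → z_2 = 0.863895 - (-0.227835)/(2.091730) = 0.972816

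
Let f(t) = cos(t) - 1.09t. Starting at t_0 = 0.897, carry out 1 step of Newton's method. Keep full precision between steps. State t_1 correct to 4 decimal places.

Newton update: t ← t − f(t)/f'(t).
f'(t) = -sin(t) - 1.09
t_0 = 0.897000: f = -0.353773, f' = -1.871459 → t_1 = 0.897000 - (-0.353773)/(-1.871459) = 0.707964

0.7080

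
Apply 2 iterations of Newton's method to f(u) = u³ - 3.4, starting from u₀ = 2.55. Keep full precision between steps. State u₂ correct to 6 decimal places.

f'(u) = 3u²
u_0 = 2.550000: f = 13.181375, f' = 19.507500 → u_1 = 2.550000 - (13.181375)/(19.507500) = 1.874292
u_1 = 1.874292: f = 3.184332, f' = 10.538911 → u_2 = 1.874292 - (3.184332)/(10.538911) = 1.572142

1.572142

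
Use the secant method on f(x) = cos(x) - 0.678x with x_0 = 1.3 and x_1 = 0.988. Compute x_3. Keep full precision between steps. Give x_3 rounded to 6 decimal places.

f(x_0) = -0.613901, f(x_1) = -0.119503
x_2 = 0.988000 - (-0.119503)·(0.988000 - 1.300000)/(-0.119503 - (-0.613901)) = 0.912585; f(x_2) = -0.007030
x_3 = 0.912585 - (-0.007030)·(0.912585 - 0.988000)/(-0.007030 - (-0.119503)) = 0.907871; f(x_3) = -0.000112

0.907871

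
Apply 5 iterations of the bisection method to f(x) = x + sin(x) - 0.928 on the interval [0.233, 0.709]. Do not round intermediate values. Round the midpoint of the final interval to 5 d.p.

0.47844

f(0.233000) = -0.464103, f(0.709000) = 0.432075 (opposite signs)
step 1: m = 0.471000, f(m) = -0.003222 < 0 → root in [0.471000, 0.709000]
step 2: m = 0.590000, f(m) = 0.218361 > 0 → root in [0.471000, 0.590000]
step 3: m = 0.530500, f(m) = 0.108465 > 0 → root in [0.471000, 0.530500]
step 4: m = 0.500750, f(m) = 0.052834 > 0 → root in [0.471000, 0.500750]
step 5: m = 0.485875, f(m) = 0.024857 > 0 → root in [0.471000, 0.485875]
Midpoint of [0.471000, 0.485875] = 0.478437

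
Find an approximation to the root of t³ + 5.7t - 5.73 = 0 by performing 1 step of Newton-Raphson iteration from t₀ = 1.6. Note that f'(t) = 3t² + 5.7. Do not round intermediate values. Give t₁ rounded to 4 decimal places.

t_0 = 1.600000: f = 7.486000, f' = 13.380000 → t_1 = 1.600000 - (7.486000)/(13.380000) = 1.040508

1.0405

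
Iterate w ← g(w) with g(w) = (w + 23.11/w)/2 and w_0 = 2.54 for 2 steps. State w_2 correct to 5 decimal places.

w_1 = g(2.540000) = 5.819213
w_2 = g(5.819213) = 4.895270

4.89527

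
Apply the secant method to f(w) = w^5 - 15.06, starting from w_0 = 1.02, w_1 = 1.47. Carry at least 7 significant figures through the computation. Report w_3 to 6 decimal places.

f(w_0) = -13.955919, f(w_1) = -8.195851
w_2 = 1.470000 - (-8.195851)·(1.470000 - 1.020000)/(-8.195851 - (-13.955919)) = 2.110293; f(w_2) = 26.791802
w_3 = 2.110293 - (26.791802)·(2.110293 - 1.470000)/(26.791802 - (-8.195851)) = 1.619989; f(w_3) = -3.902682

1.619989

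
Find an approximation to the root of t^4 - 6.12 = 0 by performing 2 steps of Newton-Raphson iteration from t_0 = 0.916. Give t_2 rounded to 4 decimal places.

2.0880

f'(t) = 4t^3
t_0 = 0.916000: f = -5.415985, f' = 3.074301 → t_1 = 0.916000 - (-5.415985)/(3.074301) = 2.677696
t_1 = 2.677696: f = 45.289724, f' = 76.796946 → t_2 = 2.677696 - (45.289724)/(76.796946) = 2.087963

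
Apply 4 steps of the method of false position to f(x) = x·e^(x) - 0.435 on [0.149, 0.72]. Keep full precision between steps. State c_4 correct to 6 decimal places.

0.315364

f(0.149000) = -0.262060, f(0.720000) = 1.044192
step 1: c = 0.263554, f(c) = -0.091972 < 0 → new bracket [0.263554, 0.720000]
step 2: c = 0.300503, f(c) = -0.029159 < 0 → new bracket [0.300503, 0.720000]
step 3: c = 0.311899, f(c) = -0.008940 < 0 → new bracket [0.311899, 0.720000]
step 4: c = 0.315364, f(c) = -0.002713 < 0 → new bracket [0.315364, 0.720000]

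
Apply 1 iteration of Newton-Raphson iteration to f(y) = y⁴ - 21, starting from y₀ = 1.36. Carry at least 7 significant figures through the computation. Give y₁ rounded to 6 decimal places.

3.107097

f'(y) = 4y³
y_0 = 1.360000: f = -17.578980, f' = 10.061824 → y_1 = 1.360000 - (-17.578980)/(10.061824) = 3.107097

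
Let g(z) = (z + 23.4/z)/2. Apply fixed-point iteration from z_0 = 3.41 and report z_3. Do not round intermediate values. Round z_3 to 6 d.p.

z_1 = g(3.410000) = 5.136085
z_2 = g(5.136085) = 4.846042
z_3 = g(4.846042) = 4.837362

4.837362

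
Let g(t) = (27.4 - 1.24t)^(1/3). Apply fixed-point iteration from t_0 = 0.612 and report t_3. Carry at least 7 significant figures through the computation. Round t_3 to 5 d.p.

2.87801

t_1 = g(0.612000) = 2.986649
t_2 = g(2.986649) = 2.872291
t_3 = g(2.872291) = 2.878009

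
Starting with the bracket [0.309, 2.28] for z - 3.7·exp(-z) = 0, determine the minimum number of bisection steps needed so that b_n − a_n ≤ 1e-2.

Initial width b − a = 2.28 − 0.309 = 1.971000.
After n steps the width is (b−a)/2^n; need (b−a)/2^n ≤ 1e-2.
So n ≥ log₂(1.971000/1e-2) = log₂(197.1000) ≈ 7.6228.
Hence n = 8.

8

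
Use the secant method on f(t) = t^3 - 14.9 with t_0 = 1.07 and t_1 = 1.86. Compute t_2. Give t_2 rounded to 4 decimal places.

f(t_0) = -13.674957, f(t_1) = -8.465144
t_2 = 1.860000 - (-8.465144)·(1.860000 - 1.070000)/(-8.465144 - (-13.674957)) = 3.143628; f(t_2) = 16.166591

3.1436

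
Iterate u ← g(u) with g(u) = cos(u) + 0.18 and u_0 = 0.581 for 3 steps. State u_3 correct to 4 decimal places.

0.9404

u_1 = g(0.581000) = 1.015914
u_2 = g(1.015914) = 0.706843
u_3 = g(0.706843) = 0.940416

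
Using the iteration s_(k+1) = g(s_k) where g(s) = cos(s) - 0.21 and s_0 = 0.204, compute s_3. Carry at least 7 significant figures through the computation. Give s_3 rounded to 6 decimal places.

s_1 = g(0.204000) = 0.769264
s_2 = g(0.769264) = 0.508423
s_3 = g(0.508423) = 0.663513

0.663513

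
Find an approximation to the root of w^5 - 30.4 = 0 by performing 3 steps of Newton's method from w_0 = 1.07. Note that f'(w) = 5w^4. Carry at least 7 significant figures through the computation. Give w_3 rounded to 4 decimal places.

3.5379

Newton update: w ← w − f(w)/f'(w).
w_0 = 1.070000: f = -28.997448, f' = 6.553980 → w_1 = 1.070000 - (-28.997448)/(6.553980) = 5.494403
w_1 = 5.494403: f = 4976.887288, f' = 4556.716525 → w_2 = 5.494403 - (4976.887288)/(4556.716525) = 4.402194
w_2 = 4.402194: f = 1622.877594, f' = 1877.788299 → w_3 = 4.402194 - (1622.877594)/(1877.788299) = 3.537944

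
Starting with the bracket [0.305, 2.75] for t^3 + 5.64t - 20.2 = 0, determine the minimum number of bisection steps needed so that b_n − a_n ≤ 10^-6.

22

Initial width b − a = 2.75 − 0.305 = 2.445000.
After n steps the width is (b−a)/2^n; need (b−a)/2^n ≤ 10^-6.
So n ≥ log₂(2.445000/10^-6) = log₂(2445000.0000) ≈ 21.2214.
Hence n = 22.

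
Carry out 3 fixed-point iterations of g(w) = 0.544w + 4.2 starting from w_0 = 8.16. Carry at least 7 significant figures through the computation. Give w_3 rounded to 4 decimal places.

9.0414

w_1 = g(8.160000) = 8.639040
w_2 = g(8.639040) = 8.899638
w_3 = g(8.899638) = 9.041403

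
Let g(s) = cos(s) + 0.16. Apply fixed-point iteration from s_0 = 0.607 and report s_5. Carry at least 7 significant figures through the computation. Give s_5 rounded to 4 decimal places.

s_1 = g(0.607000) = 0.981363
s_2 = g(0.981363) = 0.715890
s_3 = g(0.715890) = 0.914509
s_4 = g(0.914509) = 0.770179
s_5 = g(0.770179) = 0.877786

0.8778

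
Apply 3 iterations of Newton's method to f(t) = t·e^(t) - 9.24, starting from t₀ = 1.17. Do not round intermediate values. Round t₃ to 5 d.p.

1.69660

f'(t) = (t + 1)·e^(t)
t_0 = 1.170000: f = -5.470269, f' = 6.991724 → t_1 = 1.170000 - (-5.470269)/(6.991724) = 1.952392
t_1 = 1.952392: f = 4.515617, f' = 20.801137 → t_2 = 1.952392 - (4.515617)/(20.801137) = 1.735307
t_2 = 1.735307: f = 0.600349, f' = 15.511016 → t_3 = 1.735307 - (0.600349)/(15.511016) = 1.696602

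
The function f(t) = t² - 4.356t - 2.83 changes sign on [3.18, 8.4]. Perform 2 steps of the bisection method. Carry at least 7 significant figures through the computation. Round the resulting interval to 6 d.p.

[4.485000, 5.790000]

f(3.180000) = -6.569680, f(8.400000) = 31.139600 (opposite signs)
step 1: m = 5.790000, f(m) = 5.472860 > 0 → root in [3.180000, 5.790000]
step 2: m = 4.485000, f(m) = -2.251435 < 0 → root in [4.485000, 5.790000]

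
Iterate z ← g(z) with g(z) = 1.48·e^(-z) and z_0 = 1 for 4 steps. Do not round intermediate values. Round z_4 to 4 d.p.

z_1 = g(1.000000) = 0.544462
z_2 = g(0.544462) = 0.858628
z_3 = g(0.858628) = 0.627140
z_4 = g(0.627140) = 0.790494

0.7905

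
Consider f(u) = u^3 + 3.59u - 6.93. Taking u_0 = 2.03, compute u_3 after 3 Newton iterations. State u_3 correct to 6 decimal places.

1.307670

Newton update: u ← u − f(u)/f'(u).
f'(u) = 3u^2 + 3.59
u_0 = 2.030000: f = 8.723127, f' = 15.952700 → u_1 = 2.030000 - (8.723127)/(15.952700) = 1.483188
u_1 = 1.483188: f = 1.657432, f' = 10.189540 → u_2 = 1.483188 - (1.657432)/(10.189540) = 1.320528
u_2 = 1.320528: f = 0.113424, f' = 8.821382 → u_3 = 1.320528 - (0.113424)/(8.821382) = 1.307670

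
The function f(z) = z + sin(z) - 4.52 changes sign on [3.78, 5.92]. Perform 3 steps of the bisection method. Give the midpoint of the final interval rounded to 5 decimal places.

5.25125

f(3.780000) = -1.335917, f(5.920000) = 1.044746 (opposite signs)
step 1: m = 4.850000, f(m) = -0.660547 < 0 → root in [4.850000, 5.920000]
step 2: m = 5.385000, f(m) = 0.082802 > 0 → root in [4.850000, 5.385000]
step 3: m = 5.117500, f(m) = -0.321559 < 0 → root in [5.117500, 5.385000]
Midpoint of [5.117500, 5.385000] = 5.251250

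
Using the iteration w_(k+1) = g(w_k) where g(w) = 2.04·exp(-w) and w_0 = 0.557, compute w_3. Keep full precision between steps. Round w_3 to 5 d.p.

1.08223

w_1 = g(0.557000) = 1.168768
w_2 = g(1.168768) = 0.633929
w_3 = g(0.633929) = 1.082226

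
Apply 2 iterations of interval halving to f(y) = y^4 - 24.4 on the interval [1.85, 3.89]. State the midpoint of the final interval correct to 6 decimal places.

2.105000

f(1.850000) = -12.686494, f(3.890000) = 204.580450 (opposite signs)
step 1: m = 2.870000, f(m) = 43.446522 > 0 → root in [1.850000, 2.870000]
step 2: m = 2.360000, f(m) = 6.620444 > 0 → root in [1.850000, 2.360000]
Midpoint of [1.850000, 2.360000] = 2.105000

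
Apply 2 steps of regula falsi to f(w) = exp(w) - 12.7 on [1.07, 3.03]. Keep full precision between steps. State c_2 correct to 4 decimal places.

2.4486

f(1.070000) = -9.784621, f(3.030000) = 7.997233
step 1: c = 2.148507, f(c) = -4.127948 < 0 → new bracket [2.148507, 3.030000]
step 2: c = 2.448606, f(c) = -1.127792 < 0 → new bracket [2.448606, 3.030000]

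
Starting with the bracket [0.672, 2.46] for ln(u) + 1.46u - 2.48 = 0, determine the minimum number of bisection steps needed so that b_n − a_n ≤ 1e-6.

Initial width b − a = 2.46 − 0.672 = 1.788000.
After n steps the width is (b−a)/2^n; need (b−a)/2^n ≤ 1e-6.
So n ≥ log₂(1.788000/1e-6) = log₂(1788000.0000) ≈ 20.7699.
Hence n = 21.

21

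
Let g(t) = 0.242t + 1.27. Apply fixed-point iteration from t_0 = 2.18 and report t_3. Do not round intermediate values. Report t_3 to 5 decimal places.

1.68261

t_1 = g(2.180000) = 1.797560
t_2 = g(1.797560) = 1.705010
t_3 = g(1.705010) = 1.682612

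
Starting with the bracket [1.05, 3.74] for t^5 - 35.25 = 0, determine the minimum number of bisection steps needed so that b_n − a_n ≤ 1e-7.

25

Initial width b − a = 3.74 − 1.05 = 2.690000.
After n steps the width is (b−a)/2^n; need (b−a)/2^n ≤ 1e-7.
So n ≥ log₂(2.690000/1e-7) = log₂(26900000.0000) ≈ 24.6811.
Hence n = 25.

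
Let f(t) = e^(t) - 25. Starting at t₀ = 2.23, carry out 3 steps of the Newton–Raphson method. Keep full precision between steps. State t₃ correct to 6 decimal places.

f'(t) = e^(t)
t_0 = 2.230000: f = -15.700134, f' = 9.299866 → t_1 = 2.230000 - (-15.700134)/(9.299866) = 3.918211
t_1 = 3.918211: f = 25.310347, f' = 50.310347 → t_2 = 3.918211 - (25.310347)/(50.310347) = 3.415126
t_2 = 3.415126: f = 5.420795, f' = 30.420795 → t_3 = 3.415126 - (5.420795)/(30.420795) = 3.236933

3.236933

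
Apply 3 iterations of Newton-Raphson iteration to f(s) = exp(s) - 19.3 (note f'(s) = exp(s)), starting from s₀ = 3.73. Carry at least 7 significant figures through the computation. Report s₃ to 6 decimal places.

2.960419

s_0 = 3.730000: f = 22.379108, f' = 41.679108 → s_1 = 3.730000 - (22.379108)/(41.679108) = 3.193062
s_1 = 3.193062: f = 5.062906, f' = 24.362906 → s_2 = 3.193062 - (5.062906)/(24.362906) = 2.985250
s_2 = 2.985250: f = 0.491443, f' = 19.791443 → s_3 = 2.985250 - (0.491443)/(19.791443) = 2.960419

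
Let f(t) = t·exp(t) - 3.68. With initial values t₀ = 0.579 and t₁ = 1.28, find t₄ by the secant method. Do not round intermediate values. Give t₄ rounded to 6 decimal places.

f(t_0) = -2.646917, f(t_1) = 0.923699
t_2 = 1.280000 - (0.923699)·(1.280000 - 0.579000)/(0.923699 - (-2.646917)) = 1.098655; f(t_2) = -0.383893
t_3 = 1.098655 - (-0.383893)·(1.098655 - 1.280000)/(-0.383893 - (0.923699)) = 1.151896; f(t_3) = -0.035187
t_4 = 1.151896 - (-0.035187)·(1.151896 - 1.098655)/(-0.035187 - (-0.383893)) = 1.157268; f(t_4) = 0.001538

1.157268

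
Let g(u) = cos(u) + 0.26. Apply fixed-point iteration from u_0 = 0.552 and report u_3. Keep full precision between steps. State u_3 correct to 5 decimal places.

u_1 = g(0.552000) = 1.111477
u_2 = g(1.111477) = 0.703338
u_3 = g(0.703338) = 1.022688

1.02269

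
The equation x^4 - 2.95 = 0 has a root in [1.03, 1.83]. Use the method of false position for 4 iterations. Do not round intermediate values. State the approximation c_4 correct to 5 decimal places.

False-position update: c = (a·f(b) − b·f(a))/(f(b) − f(a)); replace the endpoint whose sign matches f(c).
f(1.030000) = -1.824491, f(1.830000) = 8.265131
step 1: c = 1.174663, f(c) = -1.046062 < 0 → new bracket [1.174663, 1.830000]
step 2: c = 1.248286, f(c) = -0.521954 < 0 → new bracket [1.248286, 1.830000]
step 3: c = 1.282840, f(c) = -0.241740 < 0 → new bracket [1.282840, 1.830000]
step 4: c = 1.298389, f(c) = -0.108032 < 0 → new bracket [1.298389, 1.830000]

1.29839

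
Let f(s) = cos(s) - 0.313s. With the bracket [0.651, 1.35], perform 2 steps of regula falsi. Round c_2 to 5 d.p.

1.18897

False-position update: c = (a·f(b) − b·f(a))/(f(b) − f(a)); replace the endpoint whose sign matches f(c).
f(0.651000) = 0.591715, f(1.350000) = -0.203543
step 1: c = 1.171094, f(c) = 0.022592 > 0 → new bracket [1.171094, 1.350000]
step 2: c = 1.188967, f(c) = 0.000472 > 0 → new bracket [1.188967, 1.350000]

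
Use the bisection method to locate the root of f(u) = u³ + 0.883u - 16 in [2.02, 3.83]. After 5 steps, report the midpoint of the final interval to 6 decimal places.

2.387656

f(2.020000) = -5.973932, f(3.830000) = 43.563777 (opposite signs)
step 1: m = 2.925000, f(m) = 11.607978 > 0 → root in [2.020000, 2.925000]
step 2: m = 2.472500, f(m) = 1.298244 > 0 → root in [2.020000, 2.472500]
step 3: m = 2.246250, f(m) = -2.682795 < 0 → root in [2.246250, 2.472500]
step 4: m = 2.359375, f(m) = -0.782856 < 0 → root in [2.359375, 2.472500]
step 5: m = 2.415938, f(m) = 0.234506 > 0 → root in [2.359375, 2.415938]
Midpoint of [2.359375, 2.415938] = 2.387656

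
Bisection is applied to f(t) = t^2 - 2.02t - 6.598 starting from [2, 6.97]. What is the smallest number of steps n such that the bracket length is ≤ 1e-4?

16

Initial width b − a = 6.97 − 2 = 4.970000.
After n steps the width is (b−a)/2^n; need (b−a)/2^n ≤ 1e-4.
So n ≥ log₂(4.970000/1e-4) = log₂(49700.0000) ≈ 15.6010.
Hence n = 16.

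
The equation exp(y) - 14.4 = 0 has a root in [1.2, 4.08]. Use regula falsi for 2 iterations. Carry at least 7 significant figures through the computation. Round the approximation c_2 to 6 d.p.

False-position update: c = (a·f(b) − b·f(a))/(f(b) − f(a)); replace the endpoint whose sign matches f(c).
f(1.200000) = -11.079883, f(4.080000) = 44.745470
step 1: c = 1.771605, f(c) = -8.519715 < 0 → new bracket [1.771605, 4.080000]
step 2: c = 2.140831, f(c) = -5.893499 < 0 → new bracket [2.140831, 4.080000]

2.140831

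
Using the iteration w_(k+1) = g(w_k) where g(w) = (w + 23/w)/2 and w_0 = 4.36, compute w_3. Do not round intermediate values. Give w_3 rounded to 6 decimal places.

w_1 = g(4.360000) = 4.817615
w_2 = g(4.817615) = 4.795881
w_3 = g(4.795881) = 4.795832

4.795832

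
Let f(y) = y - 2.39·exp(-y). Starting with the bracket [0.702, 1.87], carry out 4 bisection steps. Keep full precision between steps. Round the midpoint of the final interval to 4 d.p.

0.9575

f(0.702000) = -0.482468, f(1.870000) = 1.501644 (opposite signs)
step 1: m = 1.286000, f(m) = 0.625466 > 0 → root in [0.702000, 1.286000]
step 2: m = 0.994000, f(m) = 0.109477 > 0 → root in [0.702000, 0.994000]
step 3: m = 0.848000, f(m) = -0.175567 < 0 → root in [0.848000, 0.994000]
step 4: m = 0.921000, f(m) = -0.030509 < 0 → root in [0.921000, 0.994000]
Midpoint of [0.921000, 0.994000] = 0.957500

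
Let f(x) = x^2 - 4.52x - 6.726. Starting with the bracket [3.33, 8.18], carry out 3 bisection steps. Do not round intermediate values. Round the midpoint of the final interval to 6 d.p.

f(3.330000) = -10.688700, f(8.180000) = 23.212800 (opposite signs)
step 1: m = 5.755000, f(m) = 0.381425 > 0 → root in [3.330000, 5.755000]
step 2: m = 4.542500, f(m) = -6.623794 < 0 → root in [4.542500, 5.755000]
step 3: m = 5.148750, f(m) = -3.488723 < 0 → root in [5.148750, 5.755000]
Midpoint of [5.148750, 5.755000] = 5.451875

5.451875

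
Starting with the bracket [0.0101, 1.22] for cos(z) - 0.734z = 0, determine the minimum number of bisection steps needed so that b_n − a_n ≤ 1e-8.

Initial width b − a = 1.22 − 0.0101 = 1.209900.
After n steps the width is (b−a)/2^n; need (b−a)/2^n ≤ 1e-8.
So n ≥ log₂(1.209900/1e-8) = log₂(120990000.0000) ≈ 26.8503.
Hence n = 27.

27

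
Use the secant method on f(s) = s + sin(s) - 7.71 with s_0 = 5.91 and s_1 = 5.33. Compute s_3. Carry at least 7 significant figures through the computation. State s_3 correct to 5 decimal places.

7.03929

Secant update: s_(k+1) = s_k − f(s_k)·(s_k − s_(k-1))/(f(s_k) − f(s_(k-1))).
f(s_0) = -2.164583, f(s_1) = -3.195264
s_2 = 5.330000 - (-3.195264)·(5.330000 - 5.910000)/(-3.195264 - (-2.164583)) = 7.128086; f(s_2) = 0.165992
s_3 = 7.128086 - (0.165992)·(7.128086 - 5.330000)/(0.165992 - (-3.195264)) = 7.039290; f(s_3) = 0.015383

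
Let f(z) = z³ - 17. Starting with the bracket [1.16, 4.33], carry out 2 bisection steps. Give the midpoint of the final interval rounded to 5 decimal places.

2.34875

f(1.160000) = -15.439104, f(4.330000) = 64.182737 (opposite signs)
step 1: m = 2.745000, f(m) = 3.683644 > 0 → root in [1.160000, 2.745000]
step 2: m = 1.952500, f(m) = -9.556570 < 0 → root in [1.952500, 2.745000]
Midpoint of [1.952500, 2.745000] = 2.348750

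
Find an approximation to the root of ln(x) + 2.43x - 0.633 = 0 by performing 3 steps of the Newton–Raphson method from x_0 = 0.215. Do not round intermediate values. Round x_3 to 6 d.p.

f'(x) = 1/x + 2.43
x_0 = 0.215000: f = -1.647667, f' = 7.081163 → x_1 = 0.215000 - (-1.647667)/(7.081163) = 0.447683
x_1 = 0.447683: f = -0.348800, f' = 4.663723 → x_2 = 0.447683 - (-0.348800)/(4.663723) = 0.522473
x_2 = 0.522473: f = -0.012572, f' = 4.343974 → x_3 = 0.522473 - (-0.012572)/(4.343974) = 0.525367

0.525367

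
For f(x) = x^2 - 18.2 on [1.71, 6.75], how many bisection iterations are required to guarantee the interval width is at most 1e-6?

23

Initial width b − a = 6.75 − 1.71 = 5.040000.
After n steps the width is (b−a)/2^n; need (b−a)/2^n ≤ 1e-6.
So n ≥ log₂(5.040000/1e-6) = log₂(5040000.0000) ≈ 22.2650.
Hence n = 23.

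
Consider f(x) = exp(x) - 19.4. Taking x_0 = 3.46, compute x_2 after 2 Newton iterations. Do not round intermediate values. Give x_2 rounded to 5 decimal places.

f'(x) = exp(x)
x_0 = 3.460000: f = 12.416977, f' = 31.816977 → x_1 = 3.460000 - (12.416977)/(31.816977) = 3.069737
x_1 = 3.069737: f = 2.136246, f' = 21.536246 → x_2 = 3.069737 - (2.136246)/(21.536246) = 2.970544

2.97054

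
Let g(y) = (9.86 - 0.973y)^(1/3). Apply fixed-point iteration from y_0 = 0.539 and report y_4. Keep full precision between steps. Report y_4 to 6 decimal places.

1.993289

y_1 = g(0.539000) = 2.105620
y_2 = g(2.105620) = 1.984144
y_3 = g(1.984144) = 1.994102
y_4 = g(1.994102) = 1.993289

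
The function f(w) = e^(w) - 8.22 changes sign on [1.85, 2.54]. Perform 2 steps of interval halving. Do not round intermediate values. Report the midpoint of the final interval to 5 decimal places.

2.10875

f(1.850000) = -1.860180, f(2.540000) = 4.459671 (opposite signs)
step 1: m = 2.195000, f(m) = 0.760001 > 0 → root in [1.850000, 2.195000]
step 2: m = 2.022500, f(m) = -0.662806 < 0 → root in [2.022500, 2.195000]
Midpoint of [2.022500, 2.195000] = 2.108750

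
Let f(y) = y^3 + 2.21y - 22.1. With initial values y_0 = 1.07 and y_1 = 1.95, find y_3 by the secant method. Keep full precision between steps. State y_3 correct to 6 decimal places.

Secant update: y_(k+1) = y_k − f(y_k)·(y_k − y_(k-1))/(f(y_k) − f(y_(k-1))).
f(y_0) = -18.510257, f(y_1) = -10.375625
y_2 = 1.950000 - (-10.375625)·(1.950000 - 1.070000)/(-10.375625 - (-18.510257)) = 3.072429; f(y_2) = 13.693256
y_3 = 3.072429 - (13.693256)·(3.072429 - 1.950000)/(13.693256 - (-10.375625)) = 2.433857; f(y_3) = -2.303827

2.433857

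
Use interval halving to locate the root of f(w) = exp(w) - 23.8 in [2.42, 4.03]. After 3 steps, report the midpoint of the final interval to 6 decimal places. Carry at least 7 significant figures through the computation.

f(2.420000) = -12.554141, f(4.030000) = 32.460911 (opposite signs)
step 1: m = 3.225000, f(m) = 1.353574 > 0 → root in [2.420000, 3.225000]
step 2: m = 2.822500, f(m) = -6.981155 < 0 → root in [2.822500, 3.225000]
step 3: m = 3.023750, f(m) = -3.231722 < 0 → root in [3.023750, 3.225000]
Midpoint of [3.023750, 3.225000] = 3.124375

3.124375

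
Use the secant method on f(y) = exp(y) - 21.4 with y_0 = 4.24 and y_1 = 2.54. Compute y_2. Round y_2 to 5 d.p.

2.80133

f(y_0) = 48.007852, f(y_1) = -8.720329
y_2 = 2.540000 - (-8.720329)·(2.540000 - 4.240000)/(-8.720329 - (48.007852)) = 2.801326; f(y_2) = -4.933530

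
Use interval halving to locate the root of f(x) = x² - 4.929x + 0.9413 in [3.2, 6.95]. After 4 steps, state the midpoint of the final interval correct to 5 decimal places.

f(3.200000) = -4.591500, f(6.950000) = 14.987250 (opposite signs)
step 1: m = 5.075000, f(m) = 1.682250 > 0 → root in [3.200000, 5.075000]
step 2: m = 4.137500, f(m) = -2.333531 < 0 → root in [4.137500, 5.075000]
step 3: m = 4.606250, f(m) = -0.545367 < 0 → root in [4.606250, 5.075000]
step 4: m = 4.840625, f(m) = 0.513510 > 0 → root in [4.606250, 4.840625]
Midpoint of [4.606250, 4.840625] = 4.723438

4.72344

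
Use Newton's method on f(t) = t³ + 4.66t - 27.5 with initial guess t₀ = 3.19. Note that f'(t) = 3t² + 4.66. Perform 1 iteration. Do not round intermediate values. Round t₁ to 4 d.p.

t_0 = 3.190000: f = 19.827159, f' = 35.188300 → t_1 = 3.190000 - (19.827159)/(35.188300) = 2.626541

2.6265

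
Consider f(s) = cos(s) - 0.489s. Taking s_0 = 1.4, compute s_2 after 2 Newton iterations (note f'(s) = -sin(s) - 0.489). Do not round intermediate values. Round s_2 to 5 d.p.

s_0 = 1.400000: f = -0.514633, f' = -1.474450 → s_1 = 1.400000 - (-0.514633)/(-1.474450) = 1.050966
s_1 = 1.050966: f = -0.017190, f' = -1.356904 → s_2 = 1.050966 - (-0.017190)/(-1.356904) = 1.038298

1.03830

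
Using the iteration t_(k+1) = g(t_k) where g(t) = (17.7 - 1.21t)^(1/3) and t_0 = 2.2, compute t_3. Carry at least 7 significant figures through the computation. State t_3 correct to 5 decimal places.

t_1 = g(2.200000) = 2.468293
t_2 = g(2.468293) = 2.450402
t_3 = g(2.450402) = 2.451603

2.45160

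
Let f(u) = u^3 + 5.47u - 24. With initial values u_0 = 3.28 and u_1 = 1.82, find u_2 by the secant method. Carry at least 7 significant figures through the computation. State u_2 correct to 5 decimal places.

2.13423

f(u_0) = 29.229152, f(u_1) = -8.016032
u_2 = 1.820000 - (-8.016032)·(1.820000 - 3.280000)/(-8.016032 - (29.229152)) = 2.134226; f(u_2) = -2.604553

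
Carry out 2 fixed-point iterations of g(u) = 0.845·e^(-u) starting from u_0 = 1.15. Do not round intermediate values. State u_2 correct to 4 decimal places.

u_1 = g(1.150000) = 0.267558
u_2 = g(0.267558) = 0.646633

0.6466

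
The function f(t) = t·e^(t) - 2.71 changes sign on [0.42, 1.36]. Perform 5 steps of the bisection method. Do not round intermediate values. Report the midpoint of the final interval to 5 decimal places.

0.99281

f(0.420000) = -2.070776, f(1.360000) = 2.588823 (opposite signs)
step 1: m = 0.890000, f(m) = -0.542735 < 0 → root in [0.890000, 1.360000]
step 2: m = 1.125000, f(m) = 0.755244 > 0 → root in [0.890000, 1.125000]
step 3: m = 1.007500, f(m) = 0.049286 > 0 → root in [0.890000, 1.007500]
step 4: m = 0.948750, f(m) = -0.259873 < 0 → root in [0.948750, 1.007500]
step 5: m = 0.978125, f(m) = -0.108711 < 0 → root in [0.978125, 1.007500]
Midpoint of [0.978125, 1.007500] = 0.992813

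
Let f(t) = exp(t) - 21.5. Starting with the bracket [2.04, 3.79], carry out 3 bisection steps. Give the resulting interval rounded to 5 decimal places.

[2.91500, 3.13375]

f(2.040000) = -13.809391, f(3.790000) = 22.756400 (opposite signs)
step 1: m = 2.915000, f(m) = -3.051188 < 0 → root in [2.915000, 3.790000]
step 2: m = 3.352500, f(m) = 7.074080 > 0 → root in [2.915000, 3.352500]
step 3: m = 3.133750, f(m) = 1.459918 > 0 → root in [2.915000, 3.133750]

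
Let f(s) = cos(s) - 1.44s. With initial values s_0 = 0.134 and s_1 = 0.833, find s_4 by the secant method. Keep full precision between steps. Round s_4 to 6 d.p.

Secant update: s_(k+1) = s_k − f(s_k)·(s_k − s_(k-1))/(f(s_k) − f(s_(k-1))).
f(s_0) = 0.798075, f(s_1) = -0.526861
s_2 = 0.833000 - (-0.526861)·(0.833000 - 0.134000)/(-0.526861 - (0.798075)) = 0.555043; f(s_2) = 0.050617
s_3 = 0.555043 - (0.050617)·(0.555043 - 0.833000)/(0.050617 - (-0.526861)) = 0.579406; f(s_3) = 0.002444
s_4 = 0.579406 - (0.002444)·(0.579406 - 0.555043)/(0.002444 - (0.050617)) = 0.580642; f(s_4) = -0.000013

0.580642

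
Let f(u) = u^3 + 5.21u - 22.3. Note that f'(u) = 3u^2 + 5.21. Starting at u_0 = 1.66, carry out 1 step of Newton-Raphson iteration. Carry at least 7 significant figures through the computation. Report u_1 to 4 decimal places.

2.3335

u_0 = 1.660000: f = -9.077104, f' = 13.476800 → u_1 = 1.660000 - (-9.077104)/(13.476800) = 2.333536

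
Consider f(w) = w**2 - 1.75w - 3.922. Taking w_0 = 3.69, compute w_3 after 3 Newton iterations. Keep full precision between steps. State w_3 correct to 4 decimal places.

f'(w) = 2w - 1.75
w_0 = 3.690000: f = 3.236600, f' = 5.630000 → w_1 = 3.690000 - (3.236600)/(5.630000) = 3.115115
w_1 = 3.115115: f = 0.330492, f' = 4.480231 → w_2 = 3.115115 - (0.330492)/(4.480231) = 3.041349
w_2 = 3.041349: f = 0.005442, f' = 4.332697 → w_3 = 3.041349 - (0.005442)/(4.332697) = 3.040093

3.0401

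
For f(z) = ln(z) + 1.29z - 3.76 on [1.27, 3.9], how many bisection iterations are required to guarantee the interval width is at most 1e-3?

Initial width b − a = 3.9 − 1.27 = 2.630000.
After n steps the width is (b−a)/2^n; need (b−a)/2^n ≤ 1e-3.
So n ≥ log₂(2.630000/1e-3) = log₂(2630.0000) ≈ 11.3608.
Hence n = 12.

12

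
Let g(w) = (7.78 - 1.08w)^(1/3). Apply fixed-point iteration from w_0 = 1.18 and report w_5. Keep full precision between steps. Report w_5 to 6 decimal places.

w_1 = g(1.180000) = 1.866791
w_2 = g(1.866791) = 1.792963
w_3 = g(1.792963) = 1.801193
w_4 = g(1.801193) = 1.800279
w_5 = g(1.800279) = 1.800380

1.800380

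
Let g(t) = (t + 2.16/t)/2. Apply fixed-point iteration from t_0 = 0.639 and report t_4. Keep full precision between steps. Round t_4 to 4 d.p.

t_1 = g(0.639000) = 2.009641
t_2 = g(2.009641) = 1.542230
t_3 = g(1.542230) = 1.471400
t_4 = g(1.471400) = 1.469695

1.4697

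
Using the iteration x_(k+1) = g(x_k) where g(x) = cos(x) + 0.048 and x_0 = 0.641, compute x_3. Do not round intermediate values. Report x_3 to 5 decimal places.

0.80743

x_1 = g(0.641000) = 0.849498
x_2 = g(0.849498) = 0.708360
x_3 = g(0.708360) = 0.807430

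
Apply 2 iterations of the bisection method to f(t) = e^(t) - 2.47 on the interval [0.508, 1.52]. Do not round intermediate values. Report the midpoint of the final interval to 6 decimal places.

f(0.508000) = -0.808036, f(1.520000) = 2.102225 (opposite signs)
step 1: m = 1.014000, f(m) = 0.286605 > 0 → root in [0.508000, 1.014000]
step 2: m = 0.761000, f(m) = -0.329584 < 0 → root in [0.761000, 1.014000]
Midpoint of [0.761000, 1.014000] = 0.887500

0.887500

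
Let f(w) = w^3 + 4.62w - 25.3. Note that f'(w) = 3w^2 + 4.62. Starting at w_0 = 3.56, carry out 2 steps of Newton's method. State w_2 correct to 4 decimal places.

2.4427

Newton update: w ← w − f(w)/f'(w).
w_0 = 3.560000: f = 36.265216, f' = 42.640800 → w_1 = 3.560000 - (36.265216)/(42.640800) = 2.709518
w_1 = 2.709518: f = 7.109877, f' = 26.644470 → w_2 = 2.709518 - (7.109877)/(26.644470) = 2.442676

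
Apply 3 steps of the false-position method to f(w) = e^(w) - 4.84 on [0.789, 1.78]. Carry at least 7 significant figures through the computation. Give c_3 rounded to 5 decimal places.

1.57607

f(0.789000) = -2.638806, f(1.780000) = 1.089856
step 1: c = 1.490339, f(c) = -0.401400 < 0 → new bracket [1.490339, 1.780000]
step 2: c = 1.568307, f(c) = -0.041484 < 0 → new bracket [1.568307, 1.780000]
step 3: c = 1.576069, f(c) = -0.004091 < 0 → new bracket [1.576069, 1.780000]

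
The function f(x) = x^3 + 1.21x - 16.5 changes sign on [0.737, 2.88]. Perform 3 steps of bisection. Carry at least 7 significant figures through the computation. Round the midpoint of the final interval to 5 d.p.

f(0.737000) = -15.207914, f(2.880000) = 10.872672 (opposite signs)
step 1: m = 1.808500, f(m) = -8.396704 < 0 → root in [1.808500, 2.880000]
step 2: m = 2.344250, f(m) = -0.780613 < 0 → root in [2.344250, 2.880000]
step 3: m = 2.612125, f(m) = 4.483715 > 0 → root in [2.344250, 2.612125]
Midpoint of [2.344250, 2.612125] = 2.478187

2.47819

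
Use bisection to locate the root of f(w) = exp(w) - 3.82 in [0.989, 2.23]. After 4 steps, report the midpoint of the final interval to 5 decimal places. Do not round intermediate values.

1.33803

f(0.989000) = -1.131455, f(2.230000) = 5.479866 (opposite signs)
step 1: m = 1.609500, f(m) = 1.180310 > 0 → root in [0.989000, 1.609500]
step 2: m = 1.299250, f(m) = -0.153454 < 0 → root in [1.299250, 1.609500]
step 3: m = 1.454375, f(m) = 0.461807 > 0 → root in [1.299250, 1.454375]
step 4: m = 1.376812, f(m) = 0.142252 > 0 → root in [1.299250, 1.376812]
Midpoint of [1.299250, 1.376812] = 1.338031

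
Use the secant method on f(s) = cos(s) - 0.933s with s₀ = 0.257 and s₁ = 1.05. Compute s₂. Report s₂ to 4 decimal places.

0.7339

f(s_0) = 0.727376, f(s_1) = -0.482079
s_2 = 1.050000 - (-0.482079)·(1.050000 - 0.257000)/(-0.482079 - (0.727376)) = 0.733917; f(s_2) = 0.057813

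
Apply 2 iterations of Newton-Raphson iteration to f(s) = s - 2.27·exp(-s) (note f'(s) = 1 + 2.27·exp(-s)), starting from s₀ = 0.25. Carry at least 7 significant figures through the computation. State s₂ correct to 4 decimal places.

0.9088

Newton update: s ← s − f(s)/f'(s).
s_0 = 0.250000: f = -1.517878, f' = 2.767878 → s_1 = 0.250000 - (-1.517878)/(2.767878) = 0.798390
s_1 = 0.798390: f = -0.223229, f' = 2.021620 → s_2 = 0.798390 - (-0.223229)/(2.021620) = 0.908811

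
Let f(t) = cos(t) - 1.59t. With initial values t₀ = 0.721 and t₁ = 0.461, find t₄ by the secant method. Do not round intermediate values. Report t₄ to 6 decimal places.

0.539576

Secant update: t_(k+1) = t_k − f(t_k)·(t_k − t_(k-1))/(f(t_k) − f(t_(k-1))).
f(t_0) = -0.395244, f(t_1) = 0.162618
t_2 = 0.461000 - (0.162618)·(0.461000 - 0.721000)/(0.162618 - (-0.395244)) = 0.536791; f(t_2) = 0.005857
t_3 = 0.536791 - (0.005857)·(0.536791 - 0.461000)/(0.005857 - (0.162618)) = 0.539622; f(t_3) = -0.000097
t_4 = 0.539622 - (-0.000097)·(0.539622 - 0.536791)/(-0.000097 - (0.005857)) = 0.539576; f(t_4) = 0.000000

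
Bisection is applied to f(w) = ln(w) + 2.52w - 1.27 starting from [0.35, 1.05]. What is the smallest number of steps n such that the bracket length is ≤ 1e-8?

27

Initial width b − a = 1.05 − 0.35 = 0.700000.
After n steps the width is (b−a)/2^n; need (b−a)/2^n ≤ 1e-8.
So n ≥ log₂(0.700000/1e-8) = log₂(70000000.0000) ≈ 26.0609.
Hence n = 27.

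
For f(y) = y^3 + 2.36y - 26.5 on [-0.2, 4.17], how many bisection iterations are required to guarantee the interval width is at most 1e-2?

Initial width b − a = 4.17 − -0.2 = 4.370000.
After n steps the width is (b−a)/2^n; need (b−a)/2^n ≤ 1e-2.
So n ≥ log₂(4.370000/1e-2) = log₂(437.0000) ≈ 8.7715.
Hence n = 9.

9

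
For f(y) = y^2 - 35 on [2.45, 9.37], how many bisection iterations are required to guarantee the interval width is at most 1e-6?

Initial width b − a = 9.37 − 2.45 = 6.920000.
After n steps the width is (b−a)/2^n; need (b−a)/2^n ≤ 1e-6.
So n ≥ log₂(6.920000/1e-6) = log₂(6920000.0000) ≈ 22.7223.
Hence n = 23.

23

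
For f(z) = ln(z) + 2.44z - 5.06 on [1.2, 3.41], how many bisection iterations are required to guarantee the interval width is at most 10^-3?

Initial width b − a = 3.41 − 1.2 = 2.210000.
After n steps the width is (b−a)/2^n; need (b−a)/2^n ≤ 10^-3.
So n ≥ log₂(2.210000/10^-3) = log₂(2210.0000) ≈ 11.1098.
Hence n = 12.

12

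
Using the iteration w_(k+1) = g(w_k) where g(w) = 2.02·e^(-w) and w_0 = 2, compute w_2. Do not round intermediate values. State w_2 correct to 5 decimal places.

w_1 = g(2.000000) = 0.273377
w_2 = g(0.273377) = 1.536828

1.53683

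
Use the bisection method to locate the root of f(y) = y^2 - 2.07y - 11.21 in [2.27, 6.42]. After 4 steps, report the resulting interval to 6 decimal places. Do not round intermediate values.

[4.345000, 4.604375]

f(2.270000) = -10.756000, f(6.420000) = 16.717000 (opposite signs)
step 1: m = 4.345000, f(m) = -1.325125 < 0 → root in [4.345000, 6.420000]
step 2: m = 5.382500, f(m) = 6.619531 > 0 → root in [4.345000, 5.382500]
step 3: m = 4.863750, f(m) = 2.378102 > 0 → root in [4.345000, 4.863750]
step 4: m = 4.604375, f(m) = 0.459213 > 0 → root in [4.345000, 4.604375]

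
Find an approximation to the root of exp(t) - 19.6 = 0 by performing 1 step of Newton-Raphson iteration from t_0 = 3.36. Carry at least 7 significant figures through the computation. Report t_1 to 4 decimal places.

f'(t) = exp(t)
t_0 = 3.360000: f = 9.189191, f' = 28.789191 → t_1 = 3.360000 - (9.189191)/(28.789191) = 3.040811

3.0408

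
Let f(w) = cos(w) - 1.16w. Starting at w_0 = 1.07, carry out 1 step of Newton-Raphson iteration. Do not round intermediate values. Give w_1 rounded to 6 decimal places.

f'(w) = -sin(w) - 1.16
w_0 = 1.070000: f = -0.761076, f' = -2.037201 → w_1 = 1.070000 - (-0.761076)/(-2.037201) = 0.696411

0.696411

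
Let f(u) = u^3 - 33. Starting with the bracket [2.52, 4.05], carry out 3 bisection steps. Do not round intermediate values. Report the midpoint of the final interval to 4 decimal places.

3.1894

f(2.520000) = -16.996992, f(4.050000) = 33.430125 (opposite signs)
step 1: m = 3.285000, f(m) = 2.449174 > 0 → root in [2.520000, 3.285000]
step 2: m = 2.902500, f(m) = -8.547871 < 0 → root in [2.902500, 3.285000]
step 3: m = 3.093750, f(m) = -3.388824 < 0 → root in [3.093750, 3.285000]
Midpoint of [3.093750, 3.285000] = 3.189375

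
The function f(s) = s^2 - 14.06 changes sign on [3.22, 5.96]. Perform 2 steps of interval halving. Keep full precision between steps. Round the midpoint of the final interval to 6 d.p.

f(3.220000) = -3.691600, f(5.960000) = 21.461600 (opposite signs)
step 1: m = 4.590000, f(m) = 7.008100 > 0 → root in [3.220000, 4.590000]
step 2: m = 3.905000, f(m) = 1.189025 > 0 → root in [3.220000, 3.905000]
Midpoint of [3.220000, 3.905000] = 3.562500

3.562500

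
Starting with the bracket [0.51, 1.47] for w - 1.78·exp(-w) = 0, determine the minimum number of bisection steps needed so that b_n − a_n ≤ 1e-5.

17

Initial width b − a = 1.47 − 0.51 = 0.960000.
After n steps the width is (b−a)/2^n; need (b−a)/2^n ≤ 1e-5.
So n ≥ log₂(0.960000/1e-5) = log₂(96000.0000) ≈ 16.5507.
Hence n = 17.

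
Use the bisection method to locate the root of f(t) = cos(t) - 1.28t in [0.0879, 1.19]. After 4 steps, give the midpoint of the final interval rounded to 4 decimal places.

0.6045

f(0.087900) = 0.883627, f(1.190000) = -1.151540 (opposite signs)
step 1: m = 0.638950, f(m) = -0.015134 < 0 → root in [0.087900, 0.638950]
step 2: m = 0.363425, f(m) = 0.469501 > 0 → root in [0.363425, 0.638950]
step 3: m = 0.501188, f(m) = 0.235493 > 0 → root in [0.501188, 0.638950]
step 4: m = 0.570069, f(m) = 0.112176 > 0 → root in [0.570069, 0.638950]
Midpoint of [0.570069, 0.638950] = 0.604509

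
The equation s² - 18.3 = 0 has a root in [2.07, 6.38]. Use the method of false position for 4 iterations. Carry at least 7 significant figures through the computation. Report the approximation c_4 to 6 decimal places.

4.273349

f(2.070000) = -14.015100, f(6.380000) = 22.404400
step 1: c = 3.728592, f(c) = -4.397604 < 0 → new bracket [3.728592, 6.380000]
step 2: c = 4.163628, f(c) = -0.964202 < 0 → new bracket [4.163628, 6.380000]
step 3: c = 4.255077, f(c) = -0.194322 < 0 → new bracket [4.255077, 6.380000]
step 4: c = 4.273349, f(c) = -0.038492 < 0 → new bracket [4.273349, 6.380000]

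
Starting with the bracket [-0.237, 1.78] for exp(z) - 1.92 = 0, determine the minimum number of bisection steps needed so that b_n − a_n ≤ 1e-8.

28

Initial width b − a = 1.78 − -0.237 = 2.017000.
After n steps the width is (b−a)/2^n; need (b−a)/2^n ≤ 1e-8.
So n ≥ log₂(2.017000/1e-8) = log₂(201700000.0000) ≈ 27.5876.
Hence n = 28.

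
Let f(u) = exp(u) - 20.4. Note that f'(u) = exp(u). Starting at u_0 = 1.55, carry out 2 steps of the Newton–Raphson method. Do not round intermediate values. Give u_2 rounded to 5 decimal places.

Newton update: u ← u − f(u)/f'(u).
u_0 = 1.550000: f = -15.688530, f' = 4.711470 → u_1 = 1.550000 - (-15.688530)/(4.711470) = 4.879859
u_1 = 4.879859: f = 111.212061, f' = 131.612061 → u_2 = 4.879859 - (111.212061)/(131.612061) = 4.034860

4.03486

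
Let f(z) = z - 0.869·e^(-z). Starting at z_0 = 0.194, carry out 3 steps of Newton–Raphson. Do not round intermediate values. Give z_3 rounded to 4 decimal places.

0.5178

f'(z) = 1 + 0.869·e^(-z)
z_0 = 0.194000: f = -0.521759, f' = 1.715759 → z_1 = 0.194000 - (-0.521759)/(1.715759) = 0.498098
z_1 = 0.498098: f = -0.029981, f' = 1.528079 → z_2 = 0.498098 - (-0.029981)/(1.528079) = 0.517718
z_2 = 0.517718: f = -0.000101, f' = 1.517819 → z_3 = 0.517718 - (-0.000101)/(1.517819) = 0.517784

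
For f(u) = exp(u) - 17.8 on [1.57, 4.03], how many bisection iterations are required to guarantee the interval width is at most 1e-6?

Initial width b − a = 4.03 − 1.57 = 2.460000.
After n steps the width is (b−a)/2^n; need (b−a)/2^n ≤ 1e-6.
So n ≥ log₂(2.460000/1e-6) = log₂(2460000.0000) ≈ 21.2302.
Hence n = 22.

22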